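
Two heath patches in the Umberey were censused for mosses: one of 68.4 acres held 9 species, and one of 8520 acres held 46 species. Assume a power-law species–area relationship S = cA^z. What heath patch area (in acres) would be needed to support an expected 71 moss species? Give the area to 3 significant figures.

z = ln(46/9) / ln(8520/68.4) = 1.6314 / 4.8248 = 0.3381
c = 9 / 68.4^0.3381 = 9 / 4.173 = 2.157
A = (71/2.157)^(1/0.3381) ⇒ ln A = ln(32.92)/0.3381 = 10.3338
A = e^10.3338 ≈ 30755 acres

30800 acres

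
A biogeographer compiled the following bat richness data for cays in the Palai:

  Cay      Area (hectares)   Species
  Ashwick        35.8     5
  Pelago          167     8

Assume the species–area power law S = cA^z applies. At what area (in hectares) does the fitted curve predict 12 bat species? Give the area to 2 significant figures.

z = ln(8/5) / ln(167/35.8) = 0.4700 / 1.5400 = 0.3052
c = 5 / 35.8^0.3052 = 5 / 2.98 = 1.678
A = (12/1.678)^(1/0.3052) ⇒ ln A = ln(7.152)/0.3052 = 6.4466
A = e^6.4466 ≈ 630.5 hectares

630 hectares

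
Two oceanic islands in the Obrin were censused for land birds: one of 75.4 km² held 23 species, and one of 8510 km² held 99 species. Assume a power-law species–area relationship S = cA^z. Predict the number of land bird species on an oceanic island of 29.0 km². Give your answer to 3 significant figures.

z = ln(99/23) / ln(8510/75.4) = 1.4596 / 4.7262 = 0.3088
c = 23 / 75.4^0.3088 = 23 / 3.8 = 6.052
S₃ = 6.052 × 29^0.3088 = 6.052 × 2.829 ≈ 17.12

17.1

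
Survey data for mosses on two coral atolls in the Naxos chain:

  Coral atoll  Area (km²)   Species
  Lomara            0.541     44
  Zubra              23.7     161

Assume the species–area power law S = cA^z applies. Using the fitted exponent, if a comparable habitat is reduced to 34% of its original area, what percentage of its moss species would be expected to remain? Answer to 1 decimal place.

z = ln(161/44) / ln(23.7/0.541) = 1.2972 / 3.7798 = 0.3432
S_new/S_old = (A_new/A_old)^z = 0.34^0.3432 = exp(0.3432 × -1.0788) = 0.6906

69.1%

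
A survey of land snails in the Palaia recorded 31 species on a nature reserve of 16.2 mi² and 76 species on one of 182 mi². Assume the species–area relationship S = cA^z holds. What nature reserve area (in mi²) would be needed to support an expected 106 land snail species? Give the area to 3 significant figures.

z = ln(76/31) / ln(182/16.2) = 0.8967 / 2.4190 = 0.3707
c = 31 / 16.2^0.3707 = 31 / 2.808 = 11.04
A = (106/11.04)^(1/0.3707) ⇒ ln A = ln(9.601)/0.3707 = 6.1015
A = e^6.1015 ≈ 446.5 mi²

447 mi²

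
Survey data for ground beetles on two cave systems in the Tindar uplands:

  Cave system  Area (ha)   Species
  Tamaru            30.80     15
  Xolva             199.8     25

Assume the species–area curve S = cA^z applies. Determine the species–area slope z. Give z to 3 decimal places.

Taking logs: ln S = ln c + z ln A, so z = (ln S₂ − ln S₁)/(ln A₂ − ln A₁).
z = ln(25/15) / ln(199.8/30.8) = ln(1.667) / ln(6.487) = 0.5108 / 1.8698 = 0.2732

0.273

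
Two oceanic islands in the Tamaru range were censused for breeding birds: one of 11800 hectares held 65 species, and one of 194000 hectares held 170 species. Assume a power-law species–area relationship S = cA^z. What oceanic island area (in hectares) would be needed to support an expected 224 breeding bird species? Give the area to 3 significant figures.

433000 hectares

z = ln(170/65) / ln(194000/11800) = 0.9614 / 2.7998 = 0.3434
c = 65 / 11800^0.3434 = 65 / 25.02 = 2.598
A = (224/2.598)^(1/0.3434) ⇒ ln A = ln(86.21)/0.3434 = 12.9789
A = e^12.9789 ≈ 433184 hectares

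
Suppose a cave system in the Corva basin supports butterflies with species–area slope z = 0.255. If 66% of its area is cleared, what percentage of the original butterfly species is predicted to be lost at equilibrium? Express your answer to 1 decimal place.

S_new/S_old = (A_new/A_old)^z = 0.34^0.255
= exp(0.255 × ln 0.34) = exp(0.255 × -1.0788) = exp(-0.2751) ≈ 0.7595
Fraction lost = 1 − 0.7595 = 0.2405

24.1%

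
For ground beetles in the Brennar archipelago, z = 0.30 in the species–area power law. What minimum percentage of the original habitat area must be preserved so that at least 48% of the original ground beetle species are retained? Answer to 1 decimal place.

8.7%

Need (A_new/A_old)^0.3 = 0.48, so A_new/A_old = 0.48^(1/0.3) = 0.48^3.333
ln(A_new/A_old) = ln 0.48 / 0.3 = -0.7340 / 0.3 = -2.4466
A_new/A_old = e^-2.4466 ≈ 0.08659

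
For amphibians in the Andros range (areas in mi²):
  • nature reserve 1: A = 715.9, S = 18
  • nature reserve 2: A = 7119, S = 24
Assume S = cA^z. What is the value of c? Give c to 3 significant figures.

z = ln(S₂/S₁) / ln(A₂/A₁) = ln(24/18) / ln(7119/715.9) = 0.2877 / 2.2970 = 0.1252
c = S₁ / A₁^z = 18 / 715.9^0.1252 = 18 / 2.278 = 7.902

7.90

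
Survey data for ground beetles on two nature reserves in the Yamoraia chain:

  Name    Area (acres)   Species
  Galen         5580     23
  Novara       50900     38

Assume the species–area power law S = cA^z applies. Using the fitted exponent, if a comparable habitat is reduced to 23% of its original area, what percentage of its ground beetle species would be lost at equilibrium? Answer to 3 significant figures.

28.4%

z = ln(38/23) / ln(50900/5580) = 0.5021 / 2.2107 = 0.2271
S_new/S_old = (A_new/A_old)^z = 0.23^0.2271 = exp(0.2271 × -1.4697) = 0.7162
Fraction lost = 1 − 0.7162 = 0.2838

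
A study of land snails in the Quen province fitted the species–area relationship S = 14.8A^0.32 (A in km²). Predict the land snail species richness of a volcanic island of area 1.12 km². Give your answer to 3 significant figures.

S = 14.8 × 1.12^0.32
ln S = ln 14.8 + 0.32 × ln 1.12 = 2.6946 + 0.32 × 0.1133 = 2.7309
S = e^2.7309 ≈ 15.35

15.3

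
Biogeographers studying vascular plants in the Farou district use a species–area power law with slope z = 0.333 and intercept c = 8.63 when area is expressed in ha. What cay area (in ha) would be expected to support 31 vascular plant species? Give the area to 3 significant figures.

46.5 ha

31 = 8.63 × A^0.333  ⇒  A^0.333 = 31/8.63 = 3.592
ln A = ln(3.592) / 0.333 = 1.2787 / 0.333 = 3.8401
A = e^3.8401 ≈ 46.53 ha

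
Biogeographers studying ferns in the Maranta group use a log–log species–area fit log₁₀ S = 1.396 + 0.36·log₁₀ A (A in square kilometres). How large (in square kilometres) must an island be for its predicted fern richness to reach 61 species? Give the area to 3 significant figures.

61 = 24.89 × A^0.36  ⇒  A^0.36 = 61/24.89 = 2.451
ln A = ln(2.451) / 0.36 = 0.8965 / 0.36 = 2.4902
A = e^2.4902 ≈ 12.06 square kilometres

12.1 square kilometres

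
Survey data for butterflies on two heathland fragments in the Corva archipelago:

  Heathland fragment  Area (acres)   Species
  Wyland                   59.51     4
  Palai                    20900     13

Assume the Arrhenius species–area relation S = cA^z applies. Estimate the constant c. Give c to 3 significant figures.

z = ln(S₂/S₁) / ln(A₂/A₁) = ln(13/4) / ln(20900/59.51) = 1.1787 / 5.8614 = 0.2011
c = S₁ / A₁^z = 4 / 59.51^0.2011 = 4 / 2.274 = 1.759

1.76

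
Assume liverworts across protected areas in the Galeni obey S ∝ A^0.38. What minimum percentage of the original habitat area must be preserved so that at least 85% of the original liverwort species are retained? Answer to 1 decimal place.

65.2%

Need (A_new/A_old)^0.38 = 0.85, so A_new/A_old = 0.85^(1/0.38) = 0.85^2.632
ln(A_new/A_old) = ln 0.85 / 0.38 = -0.1625 / 0.38 = -0.4277
A_new/A_old = e^-0.4277 ≈ 0.652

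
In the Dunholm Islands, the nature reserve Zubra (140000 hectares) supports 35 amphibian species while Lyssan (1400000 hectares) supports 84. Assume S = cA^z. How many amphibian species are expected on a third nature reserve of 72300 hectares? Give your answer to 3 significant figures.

27.2

z = ln(84/35) / ln(1400000/140000) = 0.8755 / 2.3026 = 0.3802
c = 35 / 140000^0.3802 = 35 / 90.49 = 0.3868
S₃ = 0.3868 × 72300^0.3802 = 0.3868 × 70.39 ≈ 27.22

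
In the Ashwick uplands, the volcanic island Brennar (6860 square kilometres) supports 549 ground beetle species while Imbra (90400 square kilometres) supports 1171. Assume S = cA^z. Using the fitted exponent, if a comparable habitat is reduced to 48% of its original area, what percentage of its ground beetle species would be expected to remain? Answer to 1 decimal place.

80.6%

z = ln(1171/549) / ln(90400/6860) = 0.7575 / 2.5785 = 0.2938
S_new/S_old = (A_new/A_old)^z = 0.48^0.2938 = exp(0.2938 × -0.7340) = 0.806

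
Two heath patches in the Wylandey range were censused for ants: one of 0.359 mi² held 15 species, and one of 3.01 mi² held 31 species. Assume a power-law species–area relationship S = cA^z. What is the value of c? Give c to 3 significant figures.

z = ln(S₂/S₁) / ln(A₂/A₁) = ln(31/15) / ln(3.01/0.359) = 0.7259 / 2.1264 = 0.3414
c = S₁ / A₁^z = 15 / 0.359^0.3414 = 15 / 0.7049 = 21.28

21.3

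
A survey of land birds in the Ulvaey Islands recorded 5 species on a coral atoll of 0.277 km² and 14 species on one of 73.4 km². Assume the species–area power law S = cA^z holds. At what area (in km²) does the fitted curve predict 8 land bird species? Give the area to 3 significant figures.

z = ln(14/5) / ln(73.4/0.277) = 1.0296 / 5.5797 = 0.1845
c = 5 / 0.277^0.1845 = 5 / 0.7891 = 6.337
A = (8/6.337)^(1/0.1845) ⇒ ln A = ln(1.263)/0.1845 = 1.2633
A = e^1.2633 ≈ 3.537 km²

3.54 km²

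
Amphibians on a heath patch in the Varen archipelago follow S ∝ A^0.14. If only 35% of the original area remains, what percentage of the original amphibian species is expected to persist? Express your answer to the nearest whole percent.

S_new/S_old = (A_new/A_old)^z = 0.35^0.14
= exp(0.14 × ln 0.35) = exp(0.14 × -1.0498) = exp(-0.1470) ≈ 0.8633

86%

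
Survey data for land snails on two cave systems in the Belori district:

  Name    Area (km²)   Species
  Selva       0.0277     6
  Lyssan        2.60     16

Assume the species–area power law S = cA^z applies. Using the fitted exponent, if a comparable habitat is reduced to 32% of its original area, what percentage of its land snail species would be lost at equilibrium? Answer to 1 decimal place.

z = ln(16/6) / ln(2.6/0.0277) = 0.9808 / 4.5418 = 0.2160
S_new/S_old = (A_new/A_old)^z = 0.32^0.2160 = exp(0.2160 × -1.1394) = 0.7819
Fraction lost = 1 − 0.7819 = 0.2181

21.8%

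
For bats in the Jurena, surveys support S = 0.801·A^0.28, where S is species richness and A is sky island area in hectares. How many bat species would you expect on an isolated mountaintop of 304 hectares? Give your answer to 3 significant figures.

3.97

S = 0.801 × 304^0.28
ln S = ln 0.801 + 0.28 × ln 304 = -0.2219 + 0.28 × 5.7170 = 1.3789
S = e^1.3789 ≈ 3.97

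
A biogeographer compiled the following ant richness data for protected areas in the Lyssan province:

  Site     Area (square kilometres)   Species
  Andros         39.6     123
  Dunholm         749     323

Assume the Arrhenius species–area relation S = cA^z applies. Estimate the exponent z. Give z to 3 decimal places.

0.328

Taking logs: ln S = ln c + z ln A, so z = (ln S₂ − ln S₁)/(ln A₂ − ln A₁).
z = ln(323/123) / ln(749/39.6) = ln(2.626) / ln(18.91) = 0.9655 / 2.9399 = 0.3284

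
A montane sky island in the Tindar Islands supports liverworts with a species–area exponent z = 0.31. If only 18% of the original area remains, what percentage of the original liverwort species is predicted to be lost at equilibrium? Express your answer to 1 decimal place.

41.2%

S_new/S_old = (A_new/A_old)^z = 0.18^0.31
= exp(0.31 × ln 0.18) = exp(0.31 × -1.7148) = exp(-0.5316) ≈ 0.5877
Fraction lost = 1 − 0.5877 = 0.4123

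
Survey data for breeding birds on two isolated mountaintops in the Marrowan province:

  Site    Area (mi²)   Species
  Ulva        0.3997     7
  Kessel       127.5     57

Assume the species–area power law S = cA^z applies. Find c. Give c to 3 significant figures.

9.77

z = ln(S₂/S₁) / ln(A₂/A₁) = ln(57/7) / ln(127.5/0.3997) = 2.0971 / 5.7652 = 0.3638
c = S₁ / A₁^z = 7 / 0.3997^0.3638 = 7 / 0.7164 = 9.772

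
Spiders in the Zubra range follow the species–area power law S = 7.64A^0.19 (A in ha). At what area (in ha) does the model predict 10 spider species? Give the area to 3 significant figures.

4.12 ha

10 = 7.64 × A^0.19  ⇒  A^0.19 = 10/7.64 = 1.309
ln A = ln(1.309) / 0.19 = 0.2692 / 0.19 = 1.4168
A = e^1.4168 ≈ 4.124 ha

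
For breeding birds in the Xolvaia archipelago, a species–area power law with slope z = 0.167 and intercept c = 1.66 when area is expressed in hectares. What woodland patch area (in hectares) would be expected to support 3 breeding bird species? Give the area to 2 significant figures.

35 hectares

3 = 1.66 × A^0.167  ⇒  A^0.167 = 3/1.66 = 1.807
ln A = ln(1.807) / 0.167 = 0.5918 / 0.167 = 3.5437
A = e^3.5437 ≈ 34.59 hectares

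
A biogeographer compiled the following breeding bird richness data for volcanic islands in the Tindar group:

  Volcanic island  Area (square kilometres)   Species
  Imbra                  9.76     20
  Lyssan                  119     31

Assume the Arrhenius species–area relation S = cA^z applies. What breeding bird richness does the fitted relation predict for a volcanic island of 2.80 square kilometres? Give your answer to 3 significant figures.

z = ln(31/20) / ln(119/9.76) = 0.4383 / 2.5008 = 0.1752
c = 20 / 9.76^0.1752 = 20 / 1.491 = 13.42
S₃ = 13.42 × 2.8^0.1752 = 13.42 × 1.198 ≈ 16.07

16.1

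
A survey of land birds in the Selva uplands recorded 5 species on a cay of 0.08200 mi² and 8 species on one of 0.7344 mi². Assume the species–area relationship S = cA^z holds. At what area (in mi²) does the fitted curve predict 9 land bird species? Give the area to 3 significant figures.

z = ln(8/5) / ln(0.7344/0.082) = 0.4700 / 2.1923 = 0.2144
c = 5 / 0.082^0.2144 = 5 / 0.585 = 8.547
A = (9/8.547)^(1/0.2144) ⇒ ln A = ln(1.053)/0.2144 = 0.2407
A = e^0.2407 ≈ 1.272 mi²

1.27 mi²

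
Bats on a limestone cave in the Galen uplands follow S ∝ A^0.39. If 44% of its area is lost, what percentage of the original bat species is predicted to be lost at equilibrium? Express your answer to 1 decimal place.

S_new/S_old = (A_new/A_old)^z = 0.56^0.39
= exp(0.39 × ln 0.56) = exp(0.39 × -0.5798) = exp(-0.2261) ≈ 0.7976
Fraction lost = 1 − 0.7976 = 0.2024

20.2%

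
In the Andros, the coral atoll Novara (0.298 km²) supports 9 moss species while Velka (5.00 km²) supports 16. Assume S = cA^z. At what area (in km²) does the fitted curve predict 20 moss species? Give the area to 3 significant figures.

14.9 km²

z = ln(16/9) / ln(5/0.298) = 0.5754 / 2.8201 = 0.2040
c = 9 / 0.298^0.2040 = 9 / 0.7811 = 11.52
A = (20/11.52)^(1/0.2040) ⇒ ln A = ln(1.736)/0.2040 = 2.7032
A = e^2.7032 ≈ 14.93 km²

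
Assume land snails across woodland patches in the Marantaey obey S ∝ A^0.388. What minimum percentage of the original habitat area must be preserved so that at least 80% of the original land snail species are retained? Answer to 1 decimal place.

56.3%

Need (A_new/A_old)^0.388 = 0.8, so A_new/A_old = 0.8^(1/0.388) = 0.8^2.577
ln(A_new/A_old) = ln 0.8 / 0.388 = -0.2231 / 0.388 = -0.5751
A_new/A_old = e^-0.5751 ≈ 0.5626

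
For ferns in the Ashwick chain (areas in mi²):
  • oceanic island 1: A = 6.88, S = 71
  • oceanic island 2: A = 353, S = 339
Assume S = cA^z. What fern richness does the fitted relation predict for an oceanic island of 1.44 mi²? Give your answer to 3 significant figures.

z = ln(339/71) / ln(353/6.88) = 1.5633 / 3.9378 = 0.3970
c = 71 / 6.88^0.3970 = 71 / 2.15 = 33.02
S₃ = 33.02 × 1.44^0.3970 = 33.02 × 1.156 ≈ 38.16

38.2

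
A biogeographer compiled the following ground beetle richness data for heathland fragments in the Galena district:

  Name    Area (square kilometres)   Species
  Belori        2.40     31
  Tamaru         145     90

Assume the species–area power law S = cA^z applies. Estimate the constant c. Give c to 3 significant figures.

24.7

z = ln(S₂/S₁) / ln(A₂/A₁) = ln(90/31) / ln(145/2.4) = 1.0658 / 4.1013 = 0.2599
c = S₁ / A₁^z = 31 / 2.4^0.2599 = 31 / 1.255 = 24.69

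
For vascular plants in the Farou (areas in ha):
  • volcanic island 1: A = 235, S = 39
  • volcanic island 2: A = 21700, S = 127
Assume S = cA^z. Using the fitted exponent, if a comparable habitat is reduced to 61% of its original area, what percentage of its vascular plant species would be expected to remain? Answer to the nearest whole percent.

88%

z = ln(127/39) / ln(21700/235) = 1.1806 / 4.5255 = 0.2609
S_new/S_old = (A_new/A_old)^z = 0.61^0.2609 = exp(0.2609 × -0.4943) = 0.879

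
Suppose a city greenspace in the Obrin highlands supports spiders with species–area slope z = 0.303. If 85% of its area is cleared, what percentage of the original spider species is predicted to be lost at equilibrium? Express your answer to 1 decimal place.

43.7%

S_new/S_old = (A_new/A_old)^z = 0.15^0.303
= exp(0.303 × ln 0.15) = exp(0.303 × -1.8971) = exp(-0.5748) ≈ 0.5628
Fraction lost = 1 − 0.5628 = 0.4372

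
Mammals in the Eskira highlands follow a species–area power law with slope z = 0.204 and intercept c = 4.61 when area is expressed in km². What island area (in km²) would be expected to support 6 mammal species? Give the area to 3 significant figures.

3.64 km²

6 = 4.61 × A^0.204  ⇒  A^0.204 = 6/4.61 = 1.302
ln A = ln(1.302) / 0.204 = 0.2635 / 0.204 = 1.2918
A = e^1.2918 ≈ 3.639 km²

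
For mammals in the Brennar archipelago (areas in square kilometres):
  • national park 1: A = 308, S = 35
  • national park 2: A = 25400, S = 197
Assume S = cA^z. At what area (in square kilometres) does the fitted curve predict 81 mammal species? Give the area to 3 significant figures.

2630 square kilometres

z = ln(197/35) / ln(25400/308) = 1.7279 / 4.4124 = 0.3916
c = 35 / 308^0.3916 = 35 / 9.43 = 3.712
A = (81/3.712)^(1/0.3916) ⇒ ln A = ln(21.82)/0.3916 = 7.8729
A = e^7.8729 ≈ 2625 square kilometres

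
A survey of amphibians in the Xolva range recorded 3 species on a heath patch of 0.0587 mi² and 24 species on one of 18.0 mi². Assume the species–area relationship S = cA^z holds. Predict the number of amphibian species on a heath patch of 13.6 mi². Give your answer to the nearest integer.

22

z = ln(24/3) / ln(18/0.0587) = 2.0794 / 5.7257 = 0.3632
c = 3 / 0.0587^0.3632 = 3 / 0.3571 = 8.401
S₃ = 8.401 × 13.6^0.3632 = 8.401 × 2.58 ≈ 21.68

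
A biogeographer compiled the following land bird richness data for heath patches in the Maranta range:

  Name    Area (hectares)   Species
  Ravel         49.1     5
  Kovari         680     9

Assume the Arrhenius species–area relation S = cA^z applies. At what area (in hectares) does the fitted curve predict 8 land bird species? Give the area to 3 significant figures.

402 hectares

z = ln(9/5) / ln(680/49.1) = 0.5878 / 2.6282 = 0.2236
c = 5 / 49.1^0.2236 = 5 / 2.389 = 2.093
A = (8/2.093)^(1/0.2236) ⇒ ln A = ln(3.822)/0.2236 = 5.9954
A = e^5.9954 ≈ 401.6 hectares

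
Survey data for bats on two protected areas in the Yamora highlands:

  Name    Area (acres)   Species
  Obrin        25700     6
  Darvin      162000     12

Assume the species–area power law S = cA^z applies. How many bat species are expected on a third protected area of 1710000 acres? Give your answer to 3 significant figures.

29.1

z = ln(12/6) / ln(162000/25700) = 0.6931 / 1.8411 = 0.3765
c = 6 / 25700^0.3765 = 6 / 45.74 = 0.1312
S₃ = 0.1312 × 1710000^0.3765 = 0.1312 × 222.1 ≈ 29.14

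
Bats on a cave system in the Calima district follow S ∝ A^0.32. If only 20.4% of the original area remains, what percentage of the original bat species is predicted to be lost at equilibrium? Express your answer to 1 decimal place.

S_new/S_old = (A_new/A_old)^z = 0.204^0.32
= exp(0.32 × ln 0.204) = exp(0.32 × -1.5896) = exp(-0.5087) ≈ 0.6013
Fraction lost = 1 − 0.6013 = 0.3987

39.9%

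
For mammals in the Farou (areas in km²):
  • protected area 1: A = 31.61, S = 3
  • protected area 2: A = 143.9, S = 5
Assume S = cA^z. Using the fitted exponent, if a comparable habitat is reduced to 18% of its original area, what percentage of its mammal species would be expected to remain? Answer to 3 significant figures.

56.1%

z = ln(5/3) / ln(143.9/31.61) = 0.5108 / 1.5156 = 0.3370
S_new/S_old = (A_new/A_old)^z = 0.18^0.3370 = exp(0.3370 × -1.7148) = 0.561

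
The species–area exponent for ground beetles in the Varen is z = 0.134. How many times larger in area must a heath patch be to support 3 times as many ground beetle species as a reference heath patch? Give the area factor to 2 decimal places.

3635.85

(A₂/A₁)^0.134 = 3, so A₂/A₁ = 3^(1/0.134) = 3^7.463
ln(A₂/A₁) = ln 3 / 0.134 = 1.0986 / 0.134 = 8.1986
A₂/A₁ = e^8.1986 ≈ 3636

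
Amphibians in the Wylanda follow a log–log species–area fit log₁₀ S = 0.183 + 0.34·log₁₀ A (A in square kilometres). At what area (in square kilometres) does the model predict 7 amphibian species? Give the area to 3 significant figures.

7 = 1.524 × A^0.34  ⇒  A^0.34 = 7/1.524 = 4.593
ln A = ln(4.593) / 0.34 = 1.5245 / 0.34 = 4.4839
A = e^4.4839 ≈ 88.58 square kilometres

88.6 square kilometres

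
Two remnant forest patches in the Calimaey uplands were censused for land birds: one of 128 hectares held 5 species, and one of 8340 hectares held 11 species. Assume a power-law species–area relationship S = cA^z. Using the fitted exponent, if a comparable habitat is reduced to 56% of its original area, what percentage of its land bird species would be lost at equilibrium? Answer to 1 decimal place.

z = ln(11/5) / ln(8340/128) = 0.7885 / 4.1768 = 0.1888
S_new/S_old = (A_new/A_old)^z = 0.56^0.1888 = exp(0.1888 × -0.5798) = 0.8963
Fraction lost = 1 − 0.8963 = 0.1037

10.4%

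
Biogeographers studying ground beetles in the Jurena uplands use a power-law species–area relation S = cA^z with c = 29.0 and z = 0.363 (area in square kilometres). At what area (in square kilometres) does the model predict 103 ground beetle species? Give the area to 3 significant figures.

32.8 square kilometres

103 = 29 × A^0.363  ⇒  A^0.363 = 103/29 = 3.552
ln A = ln(3.552) / 0.363 = 1.2674 / 0.363 = 3.4916
A = e^3.4916 ≈ 32.84 square kilometres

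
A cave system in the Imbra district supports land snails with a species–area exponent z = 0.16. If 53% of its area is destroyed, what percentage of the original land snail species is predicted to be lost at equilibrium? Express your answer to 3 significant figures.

11.4%

S_new/S_old = (A_new/A_old)^z = 0.47^0.16
= exp(0.16 × ln 0.47) = exp(0.16 × -0.7550) = exp(-0.1208) ≈ 0.8862
Fraction lost = 1 − 0.8862 = 0.1138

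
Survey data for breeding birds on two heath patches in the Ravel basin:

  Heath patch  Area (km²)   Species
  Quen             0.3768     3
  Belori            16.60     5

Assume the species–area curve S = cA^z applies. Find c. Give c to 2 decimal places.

3.42

z = ln(S₂/S₁) / ln(A₂/A₁) = ln(5/3) / ln(16.6/0.3768) = 0.5108 / 3.7854 = 0.1349
c = S₁ / A₁^z = 3 / 0.3768^0.1349 = 3 / 0.8766 = 3.422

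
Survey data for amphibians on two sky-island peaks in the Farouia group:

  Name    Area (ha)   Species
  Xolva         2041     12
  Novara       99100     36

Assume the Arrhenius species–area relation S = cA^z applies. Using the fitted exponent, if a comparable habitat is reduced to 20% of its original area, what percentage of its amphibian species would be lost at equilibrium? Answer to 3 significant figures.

z = ln(36/12) / ln(99100/2041) = 1.0986 / 3.8827 = 0.2830
S_new/S_old = (A_new/A_old)^z = 0.2^0.2830 = exp(0.2830 × -1.6094) = 0.6342
Fraction lost = 1 − 0.6342 = 0.3658

36.6%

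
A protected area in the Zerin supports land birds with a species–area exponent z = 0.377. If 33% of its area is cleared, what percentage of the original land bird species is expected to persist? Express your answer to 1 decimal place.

S_new/S_old = (A_new/A_old)^z = 0.67^0.377
= exp(0.377 × ln 0.67) = exp(0.377 × -0.4005) = exp(-0.1510) ≈ 0.8599

86.0%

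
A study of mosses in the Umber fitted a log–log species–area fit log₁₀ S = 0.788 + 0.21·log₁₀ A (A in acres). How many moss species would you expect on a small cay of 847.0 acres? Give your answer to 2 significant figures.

25

S = 6.138 × 847^0.21
ln S = ln 6.138 + 0.21 × ln 847 = 1.8144 + 0.21 × 6.7417 = 3.2302
S = e^3.2302 ≈ 25.28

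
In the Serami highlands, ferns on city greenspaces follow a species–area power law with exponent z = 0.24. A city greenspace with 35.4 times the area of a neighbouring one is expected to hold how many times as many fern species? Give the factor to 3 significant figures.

2.35

S₂/S₁ = (A₂/A₁)^z = 35.4^0.24
ln(S₂/S₁) = 0.24 × ln 35.4 = 0.24 × 3.5667 = 0.8560
S₂/S₁ = e^0.8560 ≈ 2.354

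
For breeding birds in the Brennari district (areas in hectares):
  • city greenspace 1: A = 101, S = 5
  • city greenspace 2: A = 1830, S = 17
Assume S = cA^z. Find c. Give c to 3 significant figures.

z = ln(S₂/S₁) / ln(A₂/A₁) = ln(17/5) / ln(1830/101) = 1.2238 / 2.8970 = 0.4224
c = S₁ / A₁^z = 5 / 101^0.4224 = 5 / 7.026 = 0.7117

0.712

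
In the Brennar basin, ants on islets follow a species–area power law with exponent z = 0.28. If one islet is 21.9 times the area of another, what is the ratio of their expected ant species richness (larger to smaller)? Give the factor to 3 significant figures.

2.37

S₂/S₁ = (A₂/A₁)^z = 21.9^0.28
ln(S₂/S₁) = 0.28 × ln 21.9 = 0.28 × 3.0865 = 0.8642
S₂/S₁ = e^0.8642 ≈ 2.373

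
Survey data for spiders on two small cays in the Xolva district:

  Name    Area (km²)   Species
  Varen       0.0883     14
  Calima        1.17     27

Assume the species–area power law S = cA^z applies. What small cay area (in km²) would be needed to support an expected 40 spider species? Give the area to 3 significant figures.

z = ln(27/14) / ln(1.17/0.0883) = 0.6568 / 2.5840 = 0.2542
c = 14 / 0.0883^0.2542 = 14 / 0.5396 = 25.94
A = (40/25.94)^(1/0.2542) ⇒ ln A = ln(1.542)/0.2542 = 1.7034
A = e^1.7034 ≈ 5.492 km²

5.49 km²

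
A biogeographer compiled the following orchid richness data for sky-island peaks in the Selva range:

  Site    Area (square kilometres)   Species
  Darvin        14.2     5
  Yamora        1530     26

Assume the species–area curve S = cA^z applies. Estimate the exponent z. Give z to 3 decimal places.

Taking logs: ln S = ln c + z ln A, so z = (ln S₂ − ln S₁)/(ln A₂ − ln A₁).
z = ln(26/5) / ln(1530/14.2) = ln(5.2) / ln(107.7) = 1.6487 / 4.6798 = 0.3523

0.352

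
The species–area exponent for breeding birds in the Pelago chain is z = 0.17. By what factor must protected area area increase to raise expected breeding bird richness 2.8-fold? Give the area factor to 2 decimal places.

(A₂/A₁)^0.17 = 2.8, so A₂/A₁ = 2.8^(1/0.17) = 2.8^5.882
ln(A₂/A₁) = ln 2.8 / 0.17 = 1.0296 / 0.17 = 6.0566
A₂/A₁ = e^6.0566 ≈ 426.9

426.91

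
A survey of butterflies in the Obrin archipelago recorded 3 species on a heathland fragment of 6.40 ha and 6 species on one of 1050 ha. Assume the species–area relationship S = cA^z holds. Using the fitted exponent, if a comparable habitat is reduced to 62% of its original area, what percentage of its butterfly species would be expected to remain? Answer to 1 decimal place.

93.7%

z = ln(6/3) / ln(1050/6.4) = 0.6931 / 5.1002 = 0.1359
S_new/S_old = (A_new/A_old)^z = 0.62^0.1359 = exp(0.1359 × -0.4780) = 0.9371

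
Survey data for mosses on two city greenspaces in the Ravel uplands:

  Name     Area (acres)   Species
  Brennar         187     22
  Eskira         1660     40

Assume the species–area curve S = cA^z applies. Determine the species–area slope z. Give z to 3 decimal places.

Taking logs: ln S = ln c + z ln A, so z = (ln S₂ − ln S₁)/(ln A₂ − ln A₁).
z = ln(40/22) / ln(1660/187) = ln(1.818) / ln(8.877) = 0.5978 / 2.1835 = 0.2738

0.274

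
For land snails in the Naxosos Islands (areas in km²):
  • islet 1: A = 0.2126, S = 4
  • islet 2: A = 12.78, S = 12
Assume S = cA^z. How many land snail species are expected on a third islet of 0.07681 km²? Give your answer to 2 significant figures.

z = ln(12/4) / ln(12.78/0.2126) = 1.0986 / 4.0962 = 0.2682
c = 4 / 0.2126^0.2682 = 4 / 0.6602 = 6.059
S₃ = 6.059 × 0.07681^0.2682 = 6.059 × 0.5024 ≈ 3.044

3.0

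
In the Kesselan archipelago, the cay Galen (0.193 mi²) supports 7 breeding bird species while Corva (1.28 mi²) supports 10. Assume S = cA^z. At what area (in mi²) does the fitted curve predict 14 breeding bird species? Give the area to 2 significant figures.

z = ln(10/7) / ln(1.28/0.193) = 0.3567 / 1.8919 = 0.1885
c = 7 / 0.193^0.1885 = 7 / 0.7333 = 9.545
A = (14/9.545)^(1/0.1885) ⇒ ln A = ln(1.467)/0.1885 = 2.0316
A = e^2.0316 ≈ 7.626 mi²

7.6 mi²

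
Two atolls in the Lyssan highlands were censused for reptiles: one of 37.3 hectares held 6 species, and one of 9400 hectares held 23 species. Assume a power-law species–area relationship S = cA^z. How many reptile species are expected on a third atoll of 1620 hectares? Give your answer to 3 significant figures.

15.0

z = ln(23/6) / ln(9400/37.3) = 1.3437 / 5.5295 = 0.2430
c = 6 / 37.3^0.2430 = 6 / 2.41 = 2.49
S₃ = 2.49 × 1620^0.2430 = 2.49 × 6.025 ≈ 15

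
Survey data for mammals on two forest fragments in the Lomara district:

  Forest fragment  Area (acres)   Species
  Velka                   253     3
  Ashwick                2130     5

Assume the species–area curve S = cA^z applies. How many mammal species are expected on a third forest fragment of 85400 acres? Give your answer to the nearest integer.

z = ln(5/3) / ln(2130/253) = 0.5108 / 2.1305 = 0.2398
c = 3 / 253^0.2398 = 3 / 3.769 = 0.796
S₃ = 0.796 × 85400^0.2398 = 0.796 × 15.22 ≈ 12.12

12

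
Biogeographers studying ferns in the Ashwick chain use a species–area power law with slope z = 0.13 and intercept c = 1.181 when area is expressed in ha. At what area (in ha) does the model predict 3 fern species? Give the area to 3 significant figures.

3 = 1.181 × A^0.13  ⇒  A^0.13 = 3/1.181 = 2.54
ln A = ln(2.54) / 0.13 = 0.9323 / 0.13 = 7.1712
A = e^7.1712 ≈ 1301 ha

1300 ha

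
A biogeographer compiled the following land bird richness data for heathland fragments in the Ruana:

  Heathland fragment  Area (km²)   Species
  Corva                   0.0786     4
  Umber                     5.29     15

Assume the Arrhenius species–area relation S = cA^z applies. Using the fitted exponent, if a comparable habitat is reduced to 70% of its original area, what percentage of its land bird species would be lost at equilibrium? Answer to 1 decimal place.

10.6%

z = ln(15/4) / ln(5.29/0.0786) = 1.3218 / 4.2092 = 0.3140
S_new/S_old = (A_new/A_old)^z = 0.7^0.3140 = exp(0.3140 × -0.3567) = 0.894
Fraction lost = 1 − 0.894 = 0.106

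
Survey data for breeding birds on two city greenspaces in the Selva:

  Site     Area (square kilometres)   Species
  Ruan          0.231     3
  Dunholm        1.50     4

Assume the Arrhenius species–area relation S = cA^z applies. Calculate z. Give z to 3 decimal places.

0.154

Taking logs: ln S = ln c + z ln A, so z = (ln S₂ − ln S₁)/(ln A₂ − ln A₁).
z = ln(4/3) / ln(1.5/0.231) = ln(1.333) / ln(6.494) = 0.2877 / 1.8708 = 0.1538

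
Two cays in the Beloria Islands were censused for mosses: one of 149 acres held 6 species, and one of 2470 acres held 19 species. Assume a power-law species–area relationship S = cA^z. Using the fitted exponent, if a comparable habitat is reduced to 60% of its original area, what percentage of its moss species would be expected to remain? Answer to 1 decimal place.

z = ln(19/6) / ln(2470/149) = 1.1527 / 2.8080 = 0.4105
S_new/S_old = (A_new/A_old)^z = 0.6^0.4105 = exp(0.4105 × -0.5108) = 0.8108

81.1%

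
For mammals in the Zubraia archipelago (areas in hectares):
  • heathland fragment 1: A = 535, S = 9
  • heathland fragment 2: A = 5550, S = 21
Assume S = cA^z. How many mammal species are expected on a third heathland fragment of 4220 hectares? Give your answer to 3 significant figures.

19.0

z = ln(21/9) / ln(5550/535) = 0.8473 / 2.3393 = 0.3622
c = 9 / 535^0.3622 = 9 / 9.732 = 0.9247
S₃ = 0.9247 × 4220^0.3622 = 0.9247 × 20.56 ≈ 19.02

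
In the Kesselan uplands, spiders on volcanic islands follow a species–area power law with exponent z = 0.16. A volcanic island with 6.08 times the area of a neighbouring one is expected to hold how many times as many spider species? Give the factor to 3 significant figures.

S₂/S₁ = (A₂/A₁)^z = 6.08^0.16
ln(S₂/S₁) = 0.16 × ln 6.08 = 0.16 × 1.8050 = 0.2888
S₂/S₁ = e^0.2888 ≈ 1.335

1.33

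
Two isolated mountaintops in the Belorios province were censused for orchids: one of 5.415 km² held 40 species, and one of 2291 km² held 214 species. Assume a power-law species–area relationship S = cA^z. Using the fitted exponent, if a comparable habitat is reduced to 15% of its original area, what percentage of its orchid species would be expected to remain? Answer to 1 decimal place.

z = ln(214/40) / ln(2291/5.415) = 1.6771 / 6.0476 = 0.2773
S_new/S_old = (A_new/A_old)^z = 0.15^0.2773 = exp(0.2773 × -1.8971) = 0.5909

59.1%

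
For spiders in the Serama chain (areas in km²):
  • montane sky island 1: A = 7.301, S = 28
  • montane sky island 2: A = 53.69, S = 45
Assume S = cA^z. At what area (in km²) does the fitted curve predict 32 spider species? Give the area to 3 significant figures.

z = ln(45/28) / ln(53.69/7.301) = 0.4745 / 1.9952 = 0.2378
c = 28 / 7.301^0.2378 = 28 / 1.604 = 17.45
A = (32/17.45)^(1/0.2378) ⇒ ln A = ln(1.834)/0.2378 = 2.5495
A = e^2.5495 ≈ 12.8 km²

12.8 km²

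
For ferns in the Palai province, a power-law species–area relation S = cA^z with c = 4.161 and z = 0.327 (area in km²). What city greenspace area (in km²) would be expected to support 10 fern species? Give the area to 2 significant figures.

15 km²

10 = 4.161 × A^0.327  ⇒  A^0.327 = 10/4.161 = 2.403
ln A = ln(2.403) / 0.327 = 0.8768 / 0.327 = 2.6814
A = e^2.6814 ≈ 14.61 km²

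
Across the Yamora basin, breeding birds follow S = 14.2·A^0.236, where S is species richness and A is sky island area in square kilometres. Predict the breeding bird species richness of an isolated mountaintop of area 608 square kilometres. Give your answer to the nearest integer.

64

S = 14.2 × 608^0.236 = 14.2 × 4.539 ≈ 64.46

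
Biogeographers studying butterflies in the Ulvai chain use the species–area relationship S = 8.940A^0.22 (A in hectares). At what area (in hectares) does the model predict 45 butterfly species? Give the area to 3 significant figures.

1550 hectares

45 = 8.94 × A^0.22  ⇒  A^0.22 = 45/8.94 = 5.034
ln A = ln(5.034) / 0.22 = 1.6161 / 0.22 = 7.3460
A = e^7.3460 ≈ 1550 hectares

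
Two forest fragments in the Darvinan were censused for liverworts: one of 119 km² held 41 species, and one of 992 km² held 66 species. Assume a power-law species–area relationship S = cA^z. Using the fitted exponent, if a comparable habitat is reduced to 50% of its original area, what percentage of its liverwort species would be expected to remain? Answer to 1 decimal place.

z = ln(66/41) / ln(992/119) = 0.4761 / 2.1206 = 0.2245
S_new/S_old = (A_new/A_old)^z = 0.5^0.2245 = exp(0.2245 × -0.6931) = 0.8559

85.6%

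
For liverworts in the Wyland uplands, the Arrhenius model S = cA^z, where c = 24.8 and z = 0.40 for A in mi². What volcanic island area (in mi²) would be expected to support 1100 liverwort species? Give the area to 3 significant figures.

1100 = 24.8 × A^0.4  ⇒  A^0.4 = 1100/24.8 = 44.35
ln A = ln(44.35) / 0.4 = 3.7922 / 0.4 = 9.4806
A = e^9.4806 ≈ 13102 mi²

13100 mi²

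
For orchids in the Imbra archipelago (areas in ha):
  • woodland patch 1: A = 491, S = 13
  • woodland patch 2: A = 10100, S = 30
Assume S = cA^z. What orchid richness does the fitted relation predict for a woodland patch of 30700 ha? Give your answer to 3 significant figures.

z = ln(30/13) / ln(10100/491) = 0.8362 / 3.0238 = 0.2766
c = 13 / 491^0.2766 = 13 / 5.549 = 2.343
S₃ = 2.343 × 30700^0.2766 = 2.343 × 17.41 ≈ 40.8

40.8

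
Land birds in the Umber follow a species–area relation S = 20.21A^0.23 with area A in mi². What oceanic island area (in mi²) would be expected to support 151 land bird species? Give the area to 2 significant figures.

6300 mi²

151 = 20.21 × A^0.23  ⇒  A^0.23 = 151/20.21 = 7.472
ln A = ln(7.472) / 0.23 = 2.0111 / 0.23 = 8.7439
A = e^8.7439 ≈ 6272 mi²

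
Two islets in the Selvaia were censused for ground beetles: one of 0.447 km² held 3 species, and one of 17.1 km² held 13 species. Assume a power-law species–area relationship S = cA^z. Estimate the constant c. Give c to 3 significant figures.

z = ln(S₂/S₁) / ln(A₂/A₁) = ln(13/3) / ln(17.1/0.447) = 1.4663 / 3.6443 = 0.4024
c = S₁ / A₁^z = 3 / 0.447^0.4024 = 3 / 0.7233 = 4.148

4.15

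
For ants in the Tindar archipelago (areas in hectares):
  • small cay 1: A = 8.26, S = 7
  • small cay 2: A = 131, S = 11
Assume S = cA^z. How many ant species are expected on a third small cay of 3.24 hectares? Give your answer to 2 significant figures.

6.0

z = ln(11/7) / ln(131/8.26) = 0.4520 / 2.7638 = 0.1635
c = 7 / 8.26^0.1635 = 7 / 1.412 = 4.956
S₃ = 4.956 × 3.24^0.1635 = 4.956 × 1.212 ≈ 6.007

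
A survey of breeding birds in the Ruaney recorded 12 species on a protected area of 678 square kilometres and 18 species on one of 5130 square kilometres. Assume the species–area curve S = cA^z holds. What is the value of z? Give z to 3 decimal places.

Taking logs: ln S = ln c + z ln A, so z = (ln S₂ − ln S₁)/(ln A₂ − ln A₁).
z = ln(18/12) / ln(5130/678) = ln(1.5) / ln(7.566) = 0.4055 / 2.0237 = 0.2004

0.200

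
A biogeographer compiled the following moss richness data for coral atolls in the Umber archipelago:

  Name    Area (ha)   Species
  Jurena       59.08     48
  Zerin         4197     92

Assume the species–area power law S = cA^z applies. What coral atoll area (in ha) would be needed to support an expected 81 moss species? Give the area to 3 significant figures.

z = ln(92/48) / ln(4197/59.08) = 0.6506 / 4.2632 = 0.1526
c = 48 / 59.08^0.1526 = 48 / 1.864 = 25.76
A = (81/25.76)^(1/0.1526) ⇒ ln A = ln(3.145)/0.1526 = 7.5077
A = e^7.5077 ≈ 1822 ha

1820 ha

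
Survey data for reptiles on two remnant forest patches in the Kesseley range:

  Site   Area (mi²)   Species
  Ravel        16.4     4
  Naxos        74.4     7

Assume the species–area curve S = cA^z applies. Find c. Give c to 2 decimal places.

z = ln(S₂/S₁) / ln(A₂/A₁) = ln(7/4) / ln(74.4/16.4) = 0.5596 / 1.5122 = 0.3701
c = S₁ / A₁^z = 4 / 16.4^0.3701 = 4 / 2.816 = 1.421

1.42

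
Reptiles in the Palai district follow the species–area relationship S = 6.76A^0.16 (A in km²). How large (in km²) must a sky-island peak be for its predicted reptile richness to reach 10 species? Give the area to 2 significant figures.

12 km²

10 = 6.76 × A^0.16  ⇒  A^0.16 = 10/6.76 = 1.479
ln A = ln(1.479) / 0.16 = 0.3916 / 0.16 = 2.4473
A = e^2.4473 ≈ 11.56 km²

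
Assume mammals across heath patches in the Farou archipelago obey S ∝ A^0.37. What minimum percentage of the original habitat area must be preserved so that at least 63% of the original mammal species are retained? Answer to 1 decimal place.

28.7%

Need (A_new/A_old)^0.37 = 0.63, so A_new/A_old = 0.63^(1/0.37) = 0.63^2.703
ln(A_new/A_old) = ln 0.63 / 0.37 = -0.4620 / 0.37 = -1.2487
A_new/A_old = e^-1.2487 ≈ 0.2869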